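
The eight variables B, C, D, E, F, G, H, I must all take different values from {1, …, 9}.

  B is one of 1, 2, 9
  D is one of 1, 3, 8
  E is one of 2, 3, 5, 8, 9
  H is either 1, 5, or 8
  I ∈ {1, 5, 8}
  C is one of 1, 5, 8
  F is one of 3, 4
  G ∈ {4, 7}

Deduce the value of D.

3

The 8 variables draw from only 8 values {1, 2, 3, 4, 5, 7, 8, 9}, so each is used; only G can be 7, hence G = 7.
The 7 still-open variables draw from only 7 values {1, 2, 3, 4, 5, 8, 9}, so each is used; only F can be 4, hence F = 4.
C, H, I share exactly the 3 values {1, 5, 8}; by pigeonhole those values go to them, so strike 1, 5, 8 from B, D, E.
So D = 3.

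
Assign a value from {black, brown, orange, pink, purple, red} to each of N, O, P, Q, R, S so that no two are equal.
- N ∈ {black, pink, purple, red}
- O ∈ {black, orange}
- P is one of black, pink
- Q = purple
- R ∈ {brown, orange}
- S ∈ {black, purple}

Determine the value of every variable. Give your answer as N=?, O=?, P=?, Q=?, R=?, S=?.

N=red, O=orange, P=pink, Q=purple, R=brown, S=black

Q must be purple (only option left). Strike purple from N, S.
S has just one choice, so S = black. Remove black from N, O, P.
O must be orange (only option left). So R can't be orange.
P must be pink (only option left). Remove pink from N.
R's domain is down to {brown}, so R = brown.
N has just one choice, so N = red.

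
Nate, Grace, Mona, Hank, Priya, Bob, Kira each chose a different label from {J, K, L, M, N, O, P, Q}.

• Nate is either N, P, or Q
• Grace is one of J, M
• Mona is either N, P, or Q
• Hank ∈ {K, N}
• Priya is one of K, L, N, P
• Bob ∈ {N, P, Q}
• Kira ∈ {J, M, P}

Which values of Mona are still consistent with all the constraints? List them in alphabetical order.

Among the 7 variables, L fits only Priya (and all 7 values in {J, K, L, M, N, P, Q} must be used), so Priya = L.
Among the 6 still-open variables, K fits only Hank (and all 6 values in {J, K, M, N, P, Q} must be used), so Hank = K.
Nate, Mona, Bob share exactly the 3 values {N, P, Q}; by pigeonhole those values go to them, so strike N, P, Q from Kira.
No further eliminations apply; Mona can still be any of N, P, Q.

N, P, Q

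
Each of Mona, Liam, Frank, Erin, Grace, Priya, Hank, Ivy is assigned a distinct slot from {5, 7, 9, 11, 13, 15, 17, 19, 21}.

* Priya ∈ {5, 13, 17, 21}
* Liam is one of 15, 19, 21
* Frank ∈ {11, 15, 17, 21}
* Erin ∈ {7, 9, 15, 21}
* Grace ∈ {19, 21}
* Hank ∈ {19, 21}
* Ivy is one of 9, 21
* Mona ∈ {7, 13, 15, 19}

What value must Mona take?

13

Grace and Hank share exactly the 2 values {19, 21}; by pigeonhole those values go to them, so strike 19, 21 from Mona, Liam, Frank, Erin, Priya, Ivy.
That leaves Liam = 15. Eliminate 15 elsewhere: Mona, Frank, Erin.
Ivy must be 9 (only option left). Strike 9 from Erin.
Erin's domain is down to {7}, so Erin = 7. Eliminate 7 elsewhere: Mona.
So Mona = 13.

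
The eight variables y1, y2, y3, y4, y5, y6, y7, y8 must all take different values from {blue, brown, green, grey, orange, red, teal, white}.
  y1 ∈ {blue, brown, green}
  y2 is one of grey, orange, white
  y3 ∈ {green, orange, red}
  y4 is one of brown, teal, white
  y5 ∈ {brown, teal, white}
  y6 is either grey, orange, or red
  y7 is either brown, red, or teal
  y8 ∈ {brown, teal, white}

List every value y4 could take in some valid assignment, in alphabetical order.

The 8 variables together cover exactly {blue, brown, green, grey, orange, red, teal, white} — 8 values for 8 variables — and blue appears only in y1's list, so y1 = blue.
The 7 still-open variables draw from only 7 values {brown, green, grey, orange, red, teal, white}, so each is used; only y3 can be green, hence y3 = green.
y4, y5, y8 share exactly the 3 values {brown, teal, white}; by pigeonhole those values go to them, so strike brown, teal, white from y2, y7.
That leaves y7 = red. Eliminate red elsewhere: y6.
No further eliminations apply; y4 can still be any of brown, teal, white.

brown, teal, white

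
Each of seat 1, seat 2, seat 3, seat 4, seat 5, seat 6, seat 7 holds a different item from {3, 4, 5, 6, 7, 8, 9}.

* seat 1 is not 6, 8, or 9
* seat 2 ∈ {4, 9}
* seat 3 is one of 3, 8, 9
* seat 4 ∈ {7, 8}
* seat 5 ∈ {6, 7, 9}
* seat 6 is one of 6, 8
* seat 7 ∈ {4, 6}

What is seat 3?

The 7 variables draw from only 7 values {3, 4, 5, 6, 7, 8, 9}, so each is used; only seat 1 can be 5, hence seat 1 = 5.
The 6 still-open variables together cover exactly {3, 4, 6, 7, 8, 9} — 6 values for 6 variables — and 3 appears only in seat 3's list, so seat 3 = 3.

3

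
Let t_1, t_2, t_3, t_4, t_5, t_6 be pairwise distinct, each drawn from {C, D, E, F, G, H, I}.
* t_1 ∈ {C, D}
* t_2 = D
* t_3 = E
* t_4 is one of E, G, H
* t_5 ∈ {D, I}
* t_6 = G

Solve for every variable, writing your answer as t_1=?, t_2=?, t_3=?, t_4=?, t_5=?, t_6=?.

t_1=C, t_2=D, t_3=E, t_4=H, t_5=I, t_6=G

t_2 has just one choice, so t_2 = D. Eliminate D elsewhere: t_1, t_5.
That leaves t_3 = E. Eliminate E elsewhere: t_4.
That leaves t_5 = I.
t_6 has just one choice, so t_6 = G. Remove G from t_4.
t_1 has just one choice, so t_1 = C.
That leaves t_4 = H.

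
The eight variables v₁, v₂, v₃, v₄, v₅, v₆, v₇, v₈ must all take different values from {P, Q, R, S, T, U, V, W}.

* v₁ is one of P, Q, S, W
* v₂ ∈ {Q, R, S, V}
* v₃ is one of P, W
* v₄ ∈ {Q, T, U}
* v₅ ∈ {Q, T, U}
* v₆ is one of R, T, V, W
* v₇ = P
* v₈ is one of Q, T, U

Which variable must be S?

v₁

v₇'s domain is down to {P}, so v₇ = P. Remove P from v₁, v₃.
That leaves v₃ = W. Strike W from v₁, v₆.
v₄, v₅, v₈ between them cover only {Q, T, U} — a naked triple. Remove those values from v₁, v₂, v₆.
So S goes to v₁.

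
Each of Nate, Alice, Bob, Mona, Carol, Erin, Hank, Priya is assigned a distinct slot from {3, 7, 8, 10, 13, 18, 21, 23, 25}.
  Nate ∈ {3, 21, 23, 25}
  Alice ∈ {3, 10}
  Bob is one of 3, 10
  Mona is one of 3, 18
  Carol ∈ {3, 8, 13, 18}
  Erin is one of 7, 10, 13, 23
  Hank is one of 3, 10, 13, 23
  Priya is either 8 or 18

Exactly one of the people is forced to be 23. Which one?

Hank

Alice and Bob between them cover only {3, 10} — a naked pair. Remove those values from Nate, Mona, Carol, Erin, Hank.
Mona must be 18 (only option left). Remove 18 from Carol, Priya.
Priya must be 8 (only option left). Strike 8 from Carol.
Carol's domain is down to {13}, so Carol = 13. Strike 13 from Erin, Hank.
So 23 goes to Hank.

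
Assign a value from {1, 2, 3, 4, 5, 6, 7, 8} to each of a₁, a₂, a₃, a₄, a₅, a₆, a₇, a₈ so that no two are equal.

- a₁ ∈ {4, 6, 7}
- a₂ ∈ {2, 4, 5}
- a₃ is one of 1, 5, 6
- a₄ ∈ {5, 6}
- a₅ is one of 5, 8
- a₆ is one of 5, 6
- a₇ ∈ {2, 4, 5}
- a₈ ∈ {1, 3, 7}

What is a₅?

The 8 variables draw from only 8 values {1, 2, 3, 4, 5, 6, 7, 8}, so each is used; only a₈ can be 3, hence a₈ = 3.
The 7 still-open variables draw from only 7 values {1, 2, 4, 5, 6, 7, 8}, so each is used; only a₃ can be 1, hence a₃ = 1.
The 6 still-open variables draw from only 6 values {2, 4, 5, 6, 7, 8}, so each is used; only a₁ can be 7, hence a₁ = 7.
The 5 still-open variables together cover exactly {2, 4, 5, 6, 8} — 5 values for 5 variables — and 8 appears only in a₅'s list, so a₅ = 8.

8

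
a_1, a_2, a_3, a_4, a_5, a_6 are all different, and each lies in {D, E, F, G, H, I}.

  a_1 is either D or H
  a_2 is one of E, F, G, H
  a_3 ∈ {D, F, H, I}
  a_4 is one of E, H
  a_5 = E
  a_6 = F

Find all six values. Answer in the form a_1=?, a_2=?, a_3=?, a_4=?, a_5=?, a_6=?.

a_1=D, a_2=G, a_3=I, a_4=H, a_5=E, a_6=F

a_5 must be E (only option left). Remove E from a_2, a_4.
a_6 has just one choice, so a_6 = F. Strike F from a_2, a_3.
a_4 must be H (only option left). Remove H from a_1, a_2, a_3.
a_1 must be D (only option left). Strike D from a_3.
a_2 must be G (only option left).
That leaves a_3 = I.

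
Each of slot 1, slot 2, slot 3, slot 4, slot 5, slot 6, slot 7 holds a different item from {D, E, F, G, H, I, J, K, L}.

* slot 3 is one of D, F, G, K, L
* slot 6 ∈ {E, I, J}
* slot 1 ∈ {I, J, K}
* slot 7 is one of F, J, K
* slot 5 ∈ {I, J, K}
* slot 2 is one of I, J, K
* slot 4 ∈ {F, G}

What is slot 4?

G

slot 1, slot 2, slot 5 share exactly the 3 values {I, J, K}; by pigeonhole those values go to them, so strike I, J, K from slot 3, slot 6, slot 7.
slot 6 must be E (only option left).
That leaves slot 7 = F. Remove F from slot 3, slot 4.
So slot 4 = G.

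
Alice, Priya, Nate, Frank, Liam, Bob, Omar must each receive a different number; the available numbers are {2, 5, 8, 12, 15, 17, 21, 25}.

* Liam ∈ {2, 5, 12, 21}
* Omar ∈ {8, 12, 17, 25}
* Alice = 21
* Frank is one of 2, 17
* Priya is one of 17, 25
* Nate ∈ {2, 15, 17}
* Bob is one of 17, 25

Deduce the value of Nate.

Alice has just one choice, so Alice = 21. So Liam can't be 21.
Priya and Bob between them cover only {17, 25} — a naked pair. Remove those values from Nate, Frank, Omar.
Frank's domain is down to {2}, so Frank = 2. So Nate, Liam can't be 2.
So Nate = 15.

15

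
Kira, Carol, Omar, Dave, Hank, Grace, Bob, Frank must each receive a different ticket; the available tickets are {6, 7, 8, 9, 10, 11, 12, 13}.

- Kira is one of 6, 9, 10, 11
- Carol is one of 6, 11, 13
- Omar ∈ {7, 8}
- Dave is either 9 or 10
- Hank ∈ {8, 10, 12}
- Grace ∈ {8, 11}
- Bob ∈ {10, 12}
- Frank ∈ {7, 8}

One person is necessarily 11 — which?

Among the 8 variables, 13 fits only Carol (and all 8 values in {6, 7, 8, 9, 10, 11, 12, 13} must be used), so Carol = 13.
Among the 7 still-open variables, 6 fits only Kira (and all 7 values in {6, 7, 8, 9, 10, 11, 12} must be used), so Kira = 6.
The 6 still-open variables draw from only 6 values {7, 8, 9, 10, 11, 12}, so each is used; only Dave can be 9, hence Dave = 9.
Among the 5 still-open variables, 11 fits only Grace (and all 5 values in {7, 8, 10, 11, 12} must be used), so Grace = 11.

Grace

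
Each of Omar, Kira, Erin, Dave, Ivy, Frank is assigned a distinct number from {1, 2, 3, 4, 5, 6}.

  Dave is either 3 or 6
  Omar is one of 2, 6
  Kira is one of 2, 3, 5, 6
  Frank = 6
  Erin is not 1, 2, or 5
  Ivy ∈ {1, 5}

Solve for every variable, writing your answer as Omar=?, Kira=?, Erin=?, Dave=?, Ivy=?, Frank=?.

Omar=2, Kira=5, Erin=4, Dave=3, Ivy=1, Frank=6

Frank's domain is down to {6}, so Frank = 6. So Omar, Kira, Erin, Dave can't be 6.
Omar must be 2 (only option left). So Kira can't be 2.
Dave has just one choice, so Dave = 3. So Kira, Erin can't be 3.
That leaves Kira = 5. So Ivy can't be 5.
Erin's domain is down to {4}, so Erin = 4.
That leaves Ivy = 1.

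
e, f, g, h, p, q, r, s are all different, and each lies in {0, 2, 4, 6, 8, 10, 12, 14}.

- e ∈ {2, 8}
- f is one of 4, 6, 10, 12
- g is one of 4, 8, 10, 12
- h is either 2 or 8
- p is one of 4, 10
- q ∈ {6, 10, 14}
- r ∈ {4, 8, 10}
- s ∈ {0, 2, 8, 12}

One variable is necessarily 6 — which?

f

The 8 variables together cover exactly {0, 2, 4, 6, 8, 10, 12, 14} — 8 values for 8 variables — and 0 appears only in s's list, so s = 0.
Among the 7 still-open variables, 14 fits only q (and all 7 values in {2, 4, 6, 8, 10, 12, 14} must be used), so q = 14.
The 6 still-open variables draw from only 6 values {2, 4, 6, 8, 10, 12}, so each is used; only f can be 6, hence f = 6.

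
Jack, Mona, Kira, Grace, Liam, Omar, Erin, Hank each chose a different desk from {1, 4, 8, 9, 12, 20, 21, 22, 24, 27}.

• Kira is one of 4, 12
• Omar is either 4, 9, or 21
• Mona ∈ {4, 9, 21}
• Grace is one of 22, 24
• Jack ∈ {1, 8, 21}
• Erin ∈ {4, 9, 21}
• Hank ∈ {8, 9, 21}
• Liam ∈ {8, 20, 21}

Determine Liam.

The 3 variables Mona, Omar, Erin are confined to {4, 9, 21}, which locks those values in; drop them from Jack, Kira, Liam, Hank.
Kira must be 12 (only option left).
That leaves Hank = 8. Remove 8 from Jack, Liam.
So Liam = 20.

20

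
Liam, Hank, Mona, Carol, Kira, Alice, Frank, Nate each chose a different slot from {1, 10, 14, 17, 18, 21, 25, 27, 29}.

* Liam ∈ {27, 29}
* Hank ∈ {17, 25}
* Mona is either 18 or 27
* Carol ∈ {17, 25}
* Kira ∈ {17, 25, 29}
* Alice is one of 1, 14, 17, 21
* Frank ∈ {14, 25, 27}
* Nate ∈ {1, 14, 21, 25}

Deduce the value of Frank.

The 8 variables draw from only 8 values {1, 14, 17, 18, 21, 25, 27, 29}, so each is used; only Mona can be 18, hence Mona = 18.
Hank and Carol between them cover only {17, 25} — a naked pair. Remove those values from Kira, Alice, Frank, Nate.
That leaves Kira = 29. Eliminate 29 elsewhere: Liam.
Liam's domain is down to {27}, so Liam = 27. Eliminate 27 elsewhere: Frank.
So Frank = 14.

14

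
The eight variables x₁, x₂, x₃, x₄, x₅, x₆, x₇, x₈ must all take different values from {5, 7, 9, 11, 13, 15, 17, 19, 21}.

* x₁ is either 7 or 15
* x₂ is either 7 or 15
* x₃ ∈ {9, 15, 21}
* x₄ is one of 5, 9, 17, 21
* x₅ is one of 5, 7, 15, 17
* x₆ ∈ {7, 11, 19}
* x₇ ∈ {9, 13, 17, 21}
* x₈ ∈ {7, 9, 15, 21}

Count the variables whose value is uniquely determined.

1

x₁ and x₂ between them cover only {7, 15} — a naked pair. Remove those values from x₃, x₅, x₆, x₈.
The 2 variables x₃ and x₈ are confined to {9, 21}, which locks those values in; drop them from x₄, x₇.
x₄ and x₅ between them cover only {5, 17} — a naked pair. Remove those values from x₇.
x₇ has just one choice, so x₇ = 13.
Determined: x₇=13. The other variables each still have more than one consistent value. That makes 1.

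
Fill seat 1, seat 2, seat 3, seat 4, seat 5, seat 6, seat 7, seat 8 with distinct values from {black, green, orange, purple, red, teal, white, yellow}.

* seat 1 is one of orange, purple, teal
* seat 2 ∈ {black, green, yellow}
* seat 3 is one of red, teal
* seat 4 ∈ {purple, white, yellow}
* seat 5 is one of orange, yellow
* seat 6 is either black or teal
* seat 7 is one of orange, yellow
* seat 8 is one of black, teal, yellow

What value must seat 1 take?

purple

The 8 variables draw from only 8 values {black, green, orange, purple, red, teal, white, yellow}, so each is used; only seat 2 can be green, hence seat 2 = green.
Among the 7 still-open variables, red fits only seat 3 (and all 7 values in {black, orange, purple, red, teal, white, yellow} must be used), so seat 3 = red.
The 6 still-open variables together cover exactly {black, orange, purple, teal, white, yellow} — 6 values for 6 variables — and white appears only in seat 4's list, so seat 4 = white.
The 5 still-open variables draw from only 5 values {black, orange, purple, teal, yellow}, so each is used; only seat 1 can be purple, hence seat 1 = purple.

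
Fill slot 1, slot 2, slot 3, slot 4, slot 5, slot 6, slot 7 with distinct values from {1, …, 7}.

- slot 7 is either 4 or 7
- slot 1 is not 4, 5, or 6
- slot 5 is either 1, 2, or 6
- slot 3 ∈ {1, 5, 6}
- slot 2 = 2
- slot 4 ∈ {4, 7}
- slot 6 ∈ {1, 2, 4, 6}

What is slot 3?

slot 2's domain is down to {2}, so slot 2 = 2. So slot 1, slot 5, slot 6 can't be 2.
The 6 still-open variables together cover exactly {1, 3, 4, 5, 6, 7} — 6 values for 6 variables — and 3 appears only in slot 1's list, so slot 1 = 3.
The 5 still-open variables together cover exactly {1, 4, 5, 6, 7} — 5 values for 5 variables — and 5 appears only in slot 3's list, so slot 3 = 5.

5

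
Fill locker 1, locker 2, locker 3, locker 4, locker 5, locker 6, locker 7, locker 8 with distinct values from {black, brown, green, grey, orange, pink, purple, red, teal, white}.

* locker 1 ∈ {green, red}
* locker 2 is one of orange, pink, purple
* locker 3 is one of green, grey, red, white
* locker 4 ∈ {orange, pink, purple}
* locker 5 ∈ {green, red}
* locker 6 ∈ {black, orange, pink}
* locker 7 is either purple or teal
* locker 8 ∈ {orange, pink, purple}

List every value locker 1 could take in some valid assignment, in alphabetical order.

The 2 variables locker 1 and locker 5 are confined to {green, red}, which locks those values in; drop them from locker 3.
locker 2, locker 4, locker 8 share exactly the 3 values {orange, pink, purple}; by pigeonhole those values go to them, so strike orange, pink, purple from locker 6, locker 7.
locker 6 has just one choice, so locker 6 = black.
That leaves locker 7 = teal.
No further eliminations apply; locker 1 can still be any of green, red.

green, red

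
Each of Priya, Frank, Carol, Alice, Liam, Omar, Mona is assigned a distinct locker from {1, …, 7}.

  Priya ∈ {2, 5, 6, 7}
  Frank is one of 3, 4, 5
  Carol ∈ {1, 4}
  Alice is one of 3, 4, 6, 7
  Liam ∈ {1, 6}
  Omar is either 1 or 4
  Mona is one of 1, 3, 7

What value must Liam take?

6

The 7 variables together cover exactly {1, 2, 3, 4, 5, 6, 7} — 7 values for 7 variables — and 2 appears only in Priya's list, so Priya = 2.
The 6 still-open variables draw from only 6 values {1, 3, 4, 5, 6, 7}, so each is used; only Frank can be 5, hence Frank = 5.
Carol and Omar between them cover only {1, 4} — a naked pair. Remove those values from Alice, Liam, Mona.
So Liam = 6.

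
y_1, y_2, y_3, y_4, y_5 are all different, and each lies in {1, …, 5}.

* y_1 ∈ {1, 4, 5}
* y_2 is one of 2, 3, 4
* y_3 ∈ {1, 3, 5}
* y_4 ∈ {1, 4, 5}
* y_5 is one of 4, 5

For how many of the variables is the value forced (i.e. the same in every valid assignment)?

The 5 variables together cover exactly {1, 2, 3, 4, 5} — 5 values for 5 variables — and 2 appears only in y_2's list, so y_2 = 2.
The 4 still-open variables draw from only 4 values {1, 3, 4, 5}, so each is used; only y_3 can be 3, hence y_3 = 3.
Determined: y_2=2, y_3=3. The other variables each still have more than one consistent value. That makes 2.

2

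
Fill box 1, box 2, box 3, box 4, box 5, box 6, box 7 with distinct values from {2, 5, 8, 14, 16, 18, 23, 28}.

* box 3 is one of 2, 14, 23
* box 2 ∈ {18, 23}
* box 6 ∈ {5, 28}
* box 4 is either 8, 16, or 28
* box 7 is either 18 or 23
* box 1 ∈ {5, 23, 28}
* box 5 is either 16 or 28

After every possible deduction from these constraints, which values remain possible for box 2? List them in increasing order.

18, 23

box 2 and box 7 between them cover only {18, 23} — a naked pair. Remove those values from box 1, box 3.
box 1 and box 6 share exactly the 2 values {5, 28}; by pigeonhole those values go to them, so strike 5, 28 from box 4, box 5.
box 5 must be 16 (only option left). So box 4 can't be 16.
box 4 must be 8 (only option left).
No further eliminations apply; box 2 can still be any of 18, 23.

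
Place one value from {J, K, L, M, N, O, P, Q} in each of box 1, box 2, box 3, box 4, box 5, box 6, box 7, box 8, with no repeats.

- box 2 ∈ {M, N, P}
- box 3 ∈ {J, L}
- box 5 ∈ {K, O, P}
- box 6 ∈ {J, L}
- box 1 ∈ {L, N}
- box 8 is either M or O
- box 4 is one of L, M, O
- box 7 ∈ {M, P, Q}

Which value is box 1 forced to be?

The 8 variables draw from only 8 values {J, K, L, M, N, O, P, Q}, so each is used; only box 5 can be K, hence box 5 = K.
Among the 7 still-open variables, Q fits only box 7 (and all 7 values in {J, L, M, N, O, P, Q} must be used), so box 7 = Q.
The 6 still-open variables together cover exactly {J, L, M, N, O, P} — 6 values for 6 variables — and P appears only in box 2's list, so box 2 = P.
Among the 5 still-open variables, N fits only box 1 (and all 5 values in {J, L, M, N, O} must be used), so box 1 = N.

N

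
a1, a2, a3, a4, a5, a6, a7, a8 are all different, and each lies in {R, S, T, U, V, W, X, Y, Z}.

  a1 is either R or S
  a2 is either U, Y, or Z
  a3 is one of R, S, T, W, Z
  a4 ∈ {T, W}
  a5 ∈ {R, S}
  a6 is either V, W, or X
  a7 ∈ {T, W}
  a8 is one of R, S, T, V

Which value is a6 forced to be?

a1 and a5 share exactly the 2 values {R, S}; by pigeonhole those values go to them, so strike R, S from a3, a8.
a4 and a7 between them cover only {T, W} — a naked pair. Remove those values from a3, a6, a8.
a3 has just one choice, so a3 = Z. Eliminate Z elsewhere: a2.
a8 must be V (only option left). Strike V from a6.
So a6 = X.

X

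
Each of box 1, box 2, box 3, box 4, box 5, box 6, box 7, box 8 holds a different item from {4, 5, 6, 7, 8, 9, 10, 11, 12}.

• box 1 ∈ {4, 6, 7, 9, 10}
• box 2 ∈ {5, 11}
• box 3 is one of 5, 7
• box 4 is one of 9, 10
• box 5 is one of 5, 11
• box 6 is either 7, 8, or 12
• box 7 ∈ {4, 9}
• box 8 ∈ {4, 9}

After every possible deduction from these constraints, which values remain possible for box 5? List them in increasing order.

box 2 and box 5 between them cover only {5, 11} — a naked pair. Remove those values from box 3.
box 3 must be 7 (only option left). Remove 7 from box 1, box 6.
The 2 variables box 7 and box 8 are confined to {4, 9}, which locks those values in; drop them from box 1, box 4.
box 4 must be 10 (only option left). Eliminate 10 elsewhere: box 1.
That leaves box 1 = 6.
No further eliminations apply; box 5 can still be any of 5, 11.

5, 11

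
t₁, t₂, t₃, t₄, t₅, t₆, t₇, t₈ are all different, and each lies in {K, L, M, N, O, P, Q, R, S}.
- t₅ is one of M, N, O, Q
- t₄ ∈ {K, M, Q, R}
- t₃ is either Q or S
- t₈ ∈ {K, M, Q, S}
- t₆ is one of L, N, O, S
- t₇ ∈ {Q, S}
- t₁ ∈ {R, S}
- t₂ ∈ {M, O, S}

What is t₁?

R

Among the 8 variables, L fits only t₆ (and all 8 values in {K, L, M, N, O, Q, R, S} must be used), so t₆ = L.
The 7 still-open variables together cover exactly {K, M, N, O, Q, R, S} — 7 values for 7 variables — and N appears only in t₅'s list, so t₅ = N.
The 6 still-open variables draw from only 6 values {K, M, O, Q, R, S}, so each is used; only t₂ can be O, hence t₂ = O.
The 2 variables t₃ and t₇ are confined to {Q, S}, which locks those values in; drop them from t₁, t₄, t₈.
So t₁ = R.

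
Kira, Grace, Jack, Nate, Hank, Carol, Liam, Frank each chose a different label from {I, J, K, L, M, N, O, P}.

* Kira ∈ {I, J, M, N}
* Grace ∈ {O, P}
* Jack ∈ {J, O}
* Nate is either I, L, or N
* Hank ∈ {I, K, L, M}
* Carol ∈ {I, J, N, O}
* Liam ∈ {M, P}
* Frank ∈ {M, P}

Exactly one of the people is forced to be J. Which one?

Jack

Among the 8 variables, K fits only Hank (and all 8 values in {I, J, K, L, M, N, O, P} must be used), so Hank = K.
The 7 still-open variables together cover exactly {I, J, L, M, N, O, P} — 7 values for 7 variables — and L appears only in Nate's list, so Nate = L.
The 2 variables Liam and Frank are confined to {M, P}, which locks those values in; drop them from Kira, Grace.
Grace must be O (only option left). So Jack, Carol can't be O.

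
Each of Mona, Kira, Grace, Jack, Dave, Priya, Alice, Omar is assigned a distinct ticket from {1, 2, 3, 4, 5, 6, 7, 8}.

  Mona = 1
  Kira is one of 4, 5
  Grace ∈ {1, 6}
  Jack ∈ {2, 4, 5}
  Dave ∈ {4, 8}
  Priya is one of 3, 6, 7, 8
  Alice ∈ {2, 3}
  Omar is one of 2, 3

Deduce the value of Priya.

7

Mona must be 1 (only option left). So Grace can't be 1.
That leaves Grace = 6. Remove 6 from Priya.
The 6 still-open variables together cover exactly {2, 3, 4, 5, 7, 8} — 6 values for 6 variables — and 7 appears only in Priya's list, so Priya = 7.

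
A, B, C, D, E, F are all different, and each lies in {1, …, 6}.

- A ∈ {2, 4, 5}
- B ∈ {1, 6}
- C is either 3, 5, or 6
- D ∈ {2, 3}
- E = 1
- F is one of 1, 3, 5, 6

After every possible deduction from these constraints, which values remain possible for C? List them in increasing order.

3, 5

E's domain is down to {1}, so E = 1. Eliminate 1 elsewhere: B, F.
B has just one choice, so B = 6. Eliminate 6 elsewhere: C, F.
Among the 4 still-open variables, 4 fits only A (and all 4 values in {2, 3, 4, 5} must be used), so A = 4.
The 3 still-open variables together cover exactly {2, 3, 5} — 3 values for 3 variables — and 2 appears only in D's list, so D = 2.
No further eliminations apply; C can still be any of 3, 5.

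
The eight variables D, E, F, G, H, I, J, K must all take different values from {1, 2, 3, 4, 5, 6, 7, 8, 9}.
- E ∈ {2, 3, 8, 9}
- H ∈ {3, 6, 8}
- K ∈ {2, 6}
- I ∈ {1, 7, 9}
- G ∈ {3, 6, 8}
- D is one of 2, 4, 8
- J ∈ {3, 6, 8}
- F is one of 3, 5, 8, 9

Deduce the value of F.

G, H, J between them cover only {3, 6, 8} — a naked triple. Remove those values from D, E, F, K.
K must be 2 (only option left). Strike 2 from D, E.
D must be 4 (only option left).
That leaves E = 9. So F, I can't be 9.
So F = 5.

5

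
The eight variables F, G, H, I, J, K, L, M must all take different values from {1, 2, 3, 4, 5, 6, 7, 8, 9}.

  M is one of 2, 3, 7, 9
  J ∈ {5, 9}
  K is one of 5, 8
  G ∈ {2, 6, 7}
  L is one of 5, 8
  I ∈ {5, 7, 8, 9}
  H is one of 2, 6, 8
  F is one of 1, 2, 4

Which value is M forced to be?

3

The 2 variables K and L are confined to {5, 8}, which locks those values in; drop them from H, I, J.
J's domain is down to {9}, so J = 9. So I, M can't be 9.
I must be 7 (only option left). Remove 7 from G, M.
The 2 variables G and H are confined to {2, 6}, which locks those values in; drop them from F, M.
So M = 3.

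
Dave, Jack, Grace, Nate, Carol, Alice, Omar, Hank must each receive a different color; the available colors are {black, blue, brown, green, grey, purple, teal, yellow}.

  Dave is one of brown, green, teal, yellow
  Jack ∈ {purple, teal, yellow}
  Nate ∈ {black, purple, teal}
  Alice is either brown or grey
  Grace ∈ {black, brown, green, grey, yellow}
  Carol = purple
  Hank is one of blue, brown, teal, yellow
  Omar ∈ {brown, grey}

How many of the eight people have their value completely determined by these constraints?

2

Carol must be purple (only option left). Remove purple from Jack, Nate.
Among the 7 still-open variables, blue fits only Hank (and all 7 values in {black, blue, brown, green, grey, teal, yellow} must be used), so Hank = blue.
Alice and Omar between them cover only {brown, grey} — a naked pair. Remove those values from Dave, Grace.
Determined: Carol=purple, Hank=blue. The other people each still have more than one consistent value. That makes 2.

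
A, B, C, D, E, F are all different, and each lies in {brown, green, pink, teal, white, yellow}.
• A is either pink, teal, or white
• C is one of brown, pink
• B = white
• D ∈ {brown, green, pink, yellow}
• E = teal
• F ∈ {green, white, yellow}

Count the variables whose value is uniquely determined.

4

B's domain is down to {white}, so B = white. Strike white from A, F.
E's domain is down to {teal}, so E = teal. Strike teal from A.
A has just one choice, so A = pink. So C, D can't be pink.
C has just one choice, so C = brown. Strike brown from D.
Determined: A=pink, B=white, C=brown, E=teal. The other variables each still have more than one consistent value. That makes 4.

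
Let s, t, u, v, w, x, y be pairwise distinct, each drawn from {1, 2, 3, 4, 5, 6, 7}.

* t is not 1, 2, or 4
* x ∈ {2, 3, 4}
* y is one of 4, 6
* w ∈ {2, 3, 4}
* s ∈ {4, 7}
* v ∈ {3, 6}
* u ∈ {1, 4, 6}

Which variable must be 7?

Among the 7 variables, 1 fits only u (and all 7 values in {1, 2, 3, 4, 5, 6, 7} must be used), so u = 1.
The 6 still-open variables draw from only 6 values {2, 3, 4, 5, 6, 7}, so each is used; only t can be 5, hence t = 5.
The 5 still-open variables together cover exactly {2, 3, 4, 6, 7} — 5 values for 5 variables — and 7 appears only in s's list, so s = 7.

s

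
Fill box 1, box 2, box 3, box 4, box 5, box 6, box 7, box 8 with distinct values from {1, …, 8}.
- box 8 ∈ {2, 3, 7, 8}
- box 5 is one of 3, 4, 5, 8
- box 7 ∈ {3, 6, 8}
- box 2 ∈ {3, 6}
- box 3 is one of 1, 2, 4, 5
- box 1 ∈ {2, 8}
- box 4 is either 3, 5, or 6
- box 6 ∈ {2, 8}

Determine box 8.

7

The 8 variables draw from only 8 values {1, 2, 3, 4, 5, 6, 7, 8}, so each is used; only box 3 can be 1, hence box 3 = 1.
The 7 still-open variables together cover exactly {2, 3, 4, 5, 6, 7, 8} — 7 values for 7 variables — and 4 appears only in box 5's list, so box 5 = 4.
The 6 still-open variables draw from only 6 values {2, 3, 5, 6, 7, 8}, so each is used; only box 4 can be 5, hence box 4 = 5.
The 5 still-open variables together cover exactly {2, 3, 6, 7, 8} — 5 values for 5 variables — and 7 appears only in box 8's list, so box 8 = 7.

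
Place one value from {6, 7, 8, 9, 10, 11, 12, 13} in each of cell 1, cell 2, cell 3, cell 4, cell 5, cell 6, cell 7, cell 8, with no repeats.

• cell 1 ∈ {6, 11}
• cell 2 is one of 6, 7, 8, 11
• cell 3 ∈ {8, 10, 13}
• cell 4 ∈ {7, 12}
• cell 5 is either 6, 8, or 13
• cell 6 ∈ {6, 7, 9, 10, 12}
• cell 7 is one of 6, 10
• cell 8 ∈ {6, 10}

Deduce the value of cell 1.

The 8 variables draw from only 8 values {6, 7, 8, 9, 10, 11, 12, 13}, so each is used; only cell 6 can be 9, hence cell 6 = 9.
The 7 still-open variables together cover exactly {6, 7, 8, 10, 11, 12, 13} — 7 values for 7 variables — and 12 appears only in cell 4's list, so cell 4 = 12.
The 6 still-open variables together cover exactly {6, 7, 8, 10, 11, 13} — 6 values for 6 variables — and 7 appears only in cell 2's list, so cell 2 = 7.
Among the 5 still-open variables, 11 fits only cell 1 (and all 5 values in {6, 8, 10, 11, 13} must be used), so cell 1 = 11.

11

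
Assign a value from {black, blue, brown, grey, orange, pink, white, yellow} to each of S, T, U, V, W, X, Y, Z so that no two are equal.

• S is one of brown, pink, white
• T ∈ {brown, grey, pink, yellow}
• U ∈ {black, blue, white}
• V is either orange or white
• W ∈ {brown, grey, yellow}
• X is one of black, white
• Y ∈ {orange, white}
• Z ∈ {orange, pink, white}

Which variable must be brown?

S

The 8 variables together cover exactly {black, blue, brown, grey, orange, pink, white, yellow} — 8 values for 8 variables — and blue appears only in U's list, so U = blue.
The 7 still-open variables together cover exactly {black, brown, grey, orange, pink, white, yellow} — 7 values for 7 variables — and black appears only in X's list, so X = black.
The 2 variables V and Y are confined to {orange, white}, which locks those values in; drop them from S, Z.
Z has just one choice, so Z = pink. So S, T can't be pink.
So brown goes to S.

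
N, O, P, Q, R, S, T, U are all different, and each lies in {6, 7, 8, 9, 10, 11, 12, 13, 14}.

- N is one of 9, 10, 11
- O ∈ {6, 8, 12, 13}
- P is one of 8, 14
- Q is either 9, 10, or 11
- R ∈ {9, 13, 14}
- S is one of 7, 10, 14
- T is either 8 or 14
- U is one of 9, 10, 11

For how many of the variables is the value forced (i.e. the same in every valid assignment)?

The 2 variables P and T are confined to {8, 14}, which locks those values in; drop them from O, R, S.
The 3 variables N, Q, U are confined to {9, 10, 11}, which locks those values in; drop them from R, S.
That leaves R = 13. Remove 13 from O.
S has just one choice, so S = 7.
Determined: R=13, S=7. The other variables each still have more than one consistent value. That makes 2.

2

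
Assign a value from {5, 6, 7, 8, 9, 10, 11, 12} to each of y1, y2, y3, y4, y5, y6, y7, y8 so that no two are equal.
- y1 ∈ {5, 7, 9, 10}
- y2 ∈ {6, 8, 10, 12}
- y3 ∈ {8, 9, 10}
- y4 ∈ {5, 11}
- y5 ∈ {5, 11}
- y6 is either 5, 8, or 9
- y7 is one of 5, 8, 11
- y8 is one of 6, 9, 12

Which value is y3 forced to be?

10

The 8 variables draw from only 8 values {5, 6, 7, 8, 9, 10, 11, 12}, so each is used; only y1 can be 7, hence y1 = 7.
y4 and y5 share exactly the 2 values {5, 11}; by pigeonhole those values go to them, so strike 5, 11 from y6, y7.
y7 must be 8 (only option left). Strike 8 from y2, y3, y6.
y6 has just one choice, so y6 = 9. Remove 9 from y3, y8.
So y3 = 10.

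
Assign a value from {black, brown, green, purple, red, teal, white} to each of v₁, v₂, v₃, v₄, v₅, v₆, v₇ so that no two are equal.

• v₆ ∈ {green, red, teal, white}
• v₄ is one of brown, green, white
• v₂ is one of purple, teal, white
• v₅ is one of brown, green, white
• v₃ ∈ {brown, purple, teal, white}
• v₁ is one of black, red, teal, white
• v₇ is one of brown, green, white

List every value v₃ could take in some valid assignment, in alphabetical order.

purple, teal

Among the 7 variables, black fits only v₁ (and all 7 values in {black, brown, green, purple, red, teal, white} must be used), so v₁ = black.
The 6 still-open variables together cover exactly {brown, green, purple, red, teal, white} — 6 values for 6 variables — and red appears only in v₆'s list, so v₆ = red.
The 3 variables v₄, v₅, v₇ are confined to {brown, green, white}, which locks those values in; drop them from v₂, v₃.
No further eliminations apply; v₃ can still be any of purple, teal.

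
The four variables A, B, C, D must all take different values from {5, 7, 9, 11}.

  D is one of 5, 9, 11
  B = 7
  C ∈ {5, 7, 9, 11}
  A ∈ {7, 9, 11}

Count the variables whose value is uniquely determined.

1

B's domain is down to {7}, so B = 7. Eliminate 7 elsewhere: A, C.
Determined: B=7. The other variables each still have more than one consistent value. That makes 1.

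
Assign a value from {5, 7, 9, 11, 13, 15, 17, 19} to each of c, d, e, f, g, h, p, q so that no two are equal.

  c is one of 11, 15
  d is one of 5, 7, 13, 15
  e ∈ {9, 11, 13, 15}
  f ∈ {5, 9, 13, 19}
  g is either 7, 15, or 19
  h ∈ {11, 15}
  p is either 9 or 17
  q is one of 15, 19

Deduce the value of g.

7

Among the 8 variables, 17 fits only p (and all 8 values in {5, 7, 9, 11, 13, 15, 17, 19} must be used), so p = 17.
c and h share exactly the 2 values {11, 15}; by pigeonhole those values go to them, so strike 11, 15 from d, e, g, q.
q must be 19 (only option left). Strike 19 from f, g.
So g = 7.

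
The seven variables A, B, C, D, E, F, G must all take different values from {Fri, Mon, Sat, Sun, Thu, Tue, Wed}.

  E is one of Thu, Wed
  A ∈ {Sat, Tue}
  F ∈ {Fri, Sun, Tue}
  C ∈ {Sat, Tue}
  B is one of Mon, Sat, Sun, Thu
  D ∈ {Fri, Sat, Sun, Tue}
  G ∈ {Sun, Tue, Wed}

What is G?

Wed

The 7 variables draw from only 7 values {Fri, Mon, Sat, Sun, Thu, Tue, Wed}, so each is used; only B can be Mon, hence B = Mon.
The 6 still-open variables draw from only 6 values {Fri, Sat, Sun, Thu, Tue, Wed}, so each is used; only E can be Thu, hence E = Thu.
The 5 still-open variables draw from only 5 values {Fri, Sat, Sun, Tue, Wed}, so each is used; only G can be Wed, hence G = Wed.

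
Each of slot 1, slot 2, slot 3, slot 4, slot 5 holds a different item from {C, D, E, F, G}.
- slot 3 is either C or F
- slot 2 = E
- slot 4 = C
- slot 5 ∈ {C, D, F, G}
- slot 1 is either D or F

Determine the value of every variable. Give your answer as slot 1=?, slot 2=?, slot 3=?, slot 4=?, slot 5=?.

slot 2 must be E (only option left).
slot 4 must be C (only option left). Remove C from slot 3, slot 5.
slot 3 has just one choice, so slot 3 = F. So slot 1, slot 5 can't be F.
slot 1 must be D (only option left). Eliminate D elsewhere: slot 5.
That leaves slot 5 = G.

slot 1=D, slot 2=E, slot 3=F, slot 4=C, slot 5=G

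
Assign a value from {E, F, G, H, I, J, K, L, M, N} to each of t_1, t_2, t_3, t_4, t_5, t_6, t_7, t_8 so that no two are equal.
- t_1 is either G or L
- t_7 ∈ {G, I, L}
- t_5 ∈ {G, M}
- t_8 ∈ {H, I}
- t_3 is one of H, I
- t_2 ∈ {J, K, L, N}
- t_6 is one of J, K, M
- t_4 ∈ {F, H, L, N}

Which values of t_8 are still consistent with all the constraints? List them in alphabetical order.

H, I

t_3 and t_8 share exactly the 2 values {H, I}; by pigeonhole those values go to them, so strike H, I from t_4, t_7.
t_1 and t_7 share exactly the 2 values {G, L}; by pigeonhole those values go to them, so strike G, L from t_2, t_4, t_5.
t_5 has just one choice, so t_5 = M. Remove M from t_6.
No further eliminations apply; t_8 can still be any of H, I.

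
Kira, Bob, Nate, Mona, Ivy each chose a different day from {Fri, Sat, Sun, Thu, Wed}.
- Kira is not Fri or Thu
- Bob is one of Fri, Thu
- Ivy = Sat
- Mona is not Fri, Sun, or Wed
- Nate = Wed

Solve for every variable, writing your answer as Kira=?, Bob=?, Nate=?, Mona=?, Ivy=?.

Kira=Sun, Bob=Fri, Nate=Wed, Mona=Thu, Ivy=Sat

Nate has just one choice, so Nate = Wed. Eliminate Wed elsewhere: Kira.
Ivy must be Sat (only option left). Remove Sat from Kira, Mona.
Kira must be Sun (only option left).
That leaves Mona = Thu. Eliminate Thu elsewhere: Bob.
That leaves Bob = Fri.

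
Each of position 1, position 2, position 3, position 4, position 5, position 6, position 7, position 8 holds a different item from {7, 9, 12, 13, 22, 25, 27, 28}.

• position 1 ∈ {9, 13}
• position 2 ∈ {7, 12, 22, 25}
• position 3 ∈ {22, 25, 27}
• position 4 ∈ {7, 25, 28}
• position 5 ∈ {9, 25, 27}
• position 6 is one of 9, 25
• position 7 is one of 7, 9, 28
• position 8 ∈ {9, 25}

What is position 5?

The 8 variables together cover exactly {7, 9, 12, 13, 22, 25, 27, 28} — 8 values for 8 variables — and 12 appears only in position 2's list, so position 2 = 12.
The 7 still-open variables draw from only 7 values {7, 9, 13, 22, 25, 27, 28}, so each is used; only position 1 can be 13, hence position 1 = 13.
The 6 still-open variables draw from only 6 values {7, 9, 22, 25, 27, 28}, so each is used; only position 3 can be 22, hence position 3 = 22.
The 5 still-open variables draw from only 5 values {7, 9, 25, 27, 28}, so each is used; only position 5 can be 27, hence position 5 = 27.

27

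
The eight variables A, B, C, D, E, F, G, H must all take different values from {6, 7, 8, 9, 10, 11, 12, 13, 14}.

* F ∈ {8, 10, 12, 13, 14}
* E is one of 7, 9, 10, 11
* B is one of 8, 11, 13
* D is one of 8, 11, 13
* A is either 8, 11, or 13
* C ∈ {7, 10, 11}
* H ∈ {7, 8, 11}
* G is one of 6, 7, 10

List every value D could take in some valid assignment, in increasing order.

8, 11, 13

The 3 variables A, B, D are confined to {8, 11, 13}, which locks those values in; drop them from C, E, F, H.
H's domain is down to {7}, so H = 7. Strike 7 from C, E, G.
C's domain is down to {10}, so C = 10. Eliminate 10 elsewhere: E, F, G.
E's domain is down to {9}, so E = 9.
G's domain is down to {6}, so G = 6.
No further eliminations apply; D can still be any of 8, 11, 13.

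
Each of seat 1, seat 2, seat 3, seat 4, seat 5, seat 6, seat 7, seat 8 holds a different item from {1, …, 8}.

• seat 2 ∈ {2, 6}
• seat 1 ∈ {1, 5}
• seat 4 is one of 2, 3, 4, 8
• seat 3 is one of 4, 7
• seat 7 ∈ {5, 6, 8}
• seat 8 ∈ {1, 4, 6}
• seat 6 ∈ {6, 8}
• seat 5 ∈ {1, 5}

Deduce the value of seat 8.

The 8 variables together cover exactly {1, 2, 3, 4, 5, 6, 7, 8} — 8 values for 8 variables — and 3 appears only in seat 4's list, so seat 4 = 3.
Among the 7 still-open variables, 2 fits only seat 2 (and all 7 values in {1, 2, 4, 5, 6, 7, 8} must be used), so seat 2 = 2.
The 6 still-open variables together cover exactly {1, 4, 5, 6, 7, 8} — 6 values for 6 variables — and 7 appears only in seat 3's list, so seat 3 = 7.
The 5 still-open variables together cover exactly {1, 4, 5, 6, 8} — 5 values for 5 variables — and 4 appears only in seat 8's list, so seat 8 = 4.

4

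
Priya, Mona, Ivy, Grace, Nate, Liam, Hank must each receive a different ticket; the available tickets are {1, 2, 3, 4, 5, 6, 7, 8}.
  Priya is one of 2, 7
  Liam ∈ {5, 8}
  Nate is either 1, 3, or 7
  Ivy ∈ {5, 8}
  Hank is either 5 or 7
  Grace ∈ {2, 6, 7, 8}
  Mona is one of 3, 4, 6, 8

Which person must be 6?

The 2 variables Ivy and Liam are confined to {5, 8}, which locks those values in; drop them from Mona, Grace, Hank.
That leaves Hank = 7. Eliminate 7 elsewhere: Priya, Grace, Nate.
Priya's domain is down to {2}, so Priya = 2. Strike 2 from Grace.
So 6 goes to Grace.

Grace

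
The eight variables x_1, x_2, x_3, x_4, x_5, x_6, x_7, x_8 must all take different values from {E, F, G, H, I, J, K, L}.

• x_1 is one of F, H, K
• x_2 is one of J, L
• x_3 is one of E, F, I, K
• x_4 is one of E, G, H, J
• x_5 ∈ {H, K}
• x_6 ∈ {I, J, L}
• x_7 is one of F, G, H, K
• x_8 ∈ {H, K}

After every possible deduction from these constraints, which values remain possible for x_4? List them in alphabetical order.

x_5 and x_8 between them cover only {H, K} — a naked pair. Remove those values from x_1, x_3, x_4, x_7.
x_1's domain is down to {F}, so x_1 = F. Remove F from x_3, x_7.
x_7 must be G (only option left). Eliminate G elsewhere: x_4.
No further eliminations apply; x_4 can still be any of E, J.

E, J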